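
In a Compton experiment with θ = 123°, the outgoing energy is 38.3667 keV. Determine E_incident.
43.4000 keV

Convert final energy to wavelength (hc ≈ 1239.842 keV·pm):
λ' = hc/E' = 1239.842 / 38.3667 = 32.3156 pm

Calculate the Compton shift:
Δλ = λ_C(1 - cos(123°))
Δλ = 2.4263 × (1 - cos(123°))
Δλ = 3.7478 pm

Initial wavelength:
λ = λ' - Δλ = 32.3156 - 3.7478 = 28.5678 pm

Initial energy:
E = hc/λ = 1239.842 / 28.5678 = 43.4000 keV

(Intermediate values are shown rounded; full precision is carried through to the final answer.)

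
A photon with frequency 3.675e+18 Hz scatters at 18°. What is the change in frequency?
5.342e+15 Hz (decrease)

Convert frequency to wavelength (c = 299792458 m/s):
λ₀ = c/f₀ = 299792458/3.675e+18 = 8.1576179e-11 m = 81.5762 pm

Calculate Compton shift:
Δλ = λ_C(1 - cos(18°)) = 0.1188 pm

Final wavelength:
λ' = λ₀ + Δλ = 81.5762 + 0.1188 = 81.6949 pm

Final frequency:
f' = c/λ' = 299792458/8.1694931e-11 = 3.6696580e+18 Hz

Frequency shift (decrease):
Δf = f₀ - f' = 3.675e+18 - 3.6696580e+18 = 5.342e+15 Hz

(Intermediate values are shown rounded; full precision is carried through to the final answer.)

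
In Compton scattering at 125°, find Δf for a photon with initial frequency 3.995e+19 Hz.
1.347e+19 Hz (decrease)

Convert frequency to wavelength (c = 299792458 m/s):
λ₀ = c/f₀ = 299792458/3.995e+19 = 7.5041917e-12 m = 7.5042 pm

Calculate Compton shift:
Δλ = λ_C(1 - cos(125°)) = 3.8180 pm

Final wavelength:
λ' = λ₀ + Δλ = 7.5042 + 3.8180 = 11.3222 pm

Final frequency:
f' = c/λ' = 299792458/1.1322176e-11 = 2.6478342e+19 Hz

Frequency shift (decrease):
Δf = f₀ - f' = 3.995e+19 - 2.6478342e+19 = 1.347e+19 Hz

(Intermediate values are shown rounded; full precision is carried through to the final answer.)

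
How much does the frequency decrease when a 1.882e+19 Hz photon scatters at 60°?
1.332e+18 Hz (decrease)

Convert frequency to wavelength (c = 299792458 m/s):
λ₀ = c/f₀ = 299792458/1.882e+19 = 1.5929461e-11 m = 15.9295 pm

Calculate Compton shift:
Δλ = λ_C(1 - cos(60°)) = 1.2132 pm

Final wavelength:
λ' = λ₀ + Δλ = 15.9295 + 1.2132 = 17.1426 pm

Final frequency:
f' = c/λ' = 299792458/1.7142616e-11 = 1.7488139e+19 Hz

Frequency shift (decrease):
Δf = f₀ - f' = 1.882e+19 - 1.7488139e+19 = 1.332e+18 Hz

(Intermediate values are shown rounded; full precision is carried through to the final answer.)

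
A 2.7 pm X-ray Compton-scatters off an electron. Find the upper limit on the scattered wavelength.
7.5526 pm (at θ = 180°)

The Compton shift is Δλ = λ_C(1 − cos θ).

Since cos θ ranges from −1 to 1, the factor (1 − cos θ) ranges from 0 to 2; the maximum shift occurs at θ = 180° (backscattering):
Δλ_max = 2λ_C = 2 × 2.4263 pm = 4.8526 pm

Maximum scattered wavelength:
λ'_max = λ₀ + Δλ_max = 2.7 + 4.8526 = 7.5526 pm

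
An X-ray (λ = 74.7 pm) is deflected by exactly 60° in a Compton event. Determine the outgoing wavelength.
75.9132 pm

Using the Compton formula: λ' = λ + λ_C(1 − cos θ)

For θ = 60°, cos θ = 1/2 (exact) = 0.5000, so:
1 − cos 60° = 1 − (1/2) = 0.5000

Δλ = λ_C × 0.5000 = 2.4263 × 0.5000 = 1.2132 pm

λ' = 74.7 + 1.2132 = 75.9132 pm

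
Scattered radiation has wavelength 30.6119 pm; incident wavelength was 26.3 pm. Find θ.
141.00°

First find the wavelength shift:
Δλ = λ' - λ = 30.6119 - 26.3 = 4.3119 pm

Using Δλ = λ_C(1 - cos θ), with λ_C = h/(m_e·c) ≈ 2.42631024 pm:
cos θ = 1 - Δλ/λ_C
cos θ = 1 - 4.3119/2.42631024
cos θ = -0.777143

θ = arccos(-0.777143)
θ = 141.00°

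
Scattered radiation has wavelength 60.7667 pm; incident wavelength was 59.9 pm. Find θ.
50.00°

First find the wavelength shift:
Δλ = λ' - λ = 60.7667 - 59.9 = 0.8667 pm

Using Δλ = λ_C(1 - cos θ), with λ_C = h/(m_e·c) ≈ 2.42631024 pm:
cos θ = 1 - Δλ/λ_C
cos θ = 1 - 0.8667/2.42631024
cos θ = 0.642791

θ = arccos(0.642791)
θ = 50.00°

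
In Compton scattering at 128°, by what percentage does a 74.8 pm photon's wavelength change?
5.2408%

Calculate the Compton shift:
Δλ = λ_C(1 - cos(128°))
Δλ = 2.4263 × (1 - cos(128°))
Δλ = 2.4263 × 1.6157
Δλ = 3.9201 pm

Percentage change:
(Δλ/λ₀) × 100 = (3.9201/74.8) × 100
= 5.2408%

(Intermediate values are shown rounded; full precision is carried through to the final answer.)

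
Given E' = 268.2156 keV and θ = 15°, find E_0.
273.1000 keV

Convert final energy to wavelength (hc ≈ 1239.842 keV·pm):
λ' = hc/E' = 1239.842 / 268.2156 = 4.6226 pm

Calculate the Compton shift:
Δλ = λ_C(1 - cos(15°))
Δλ = 2.4263 × (1 - cos(15°))
Δλ = 0.0827 pm

Initial wavelength:
λ = λ' - Δλ = 4.6226 - 0.0827 = 4.5399 pm

Initial energy:
E = hc/λ = 1239.842 / 4.5399 = 273.1000 keV

(Intermediate values are shown rounded; full precision is carried through to the final answer.)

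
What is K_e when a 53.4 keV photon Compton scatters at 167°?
9.1333 keV

By energy conservation: K_e = E_initial - E_final

First find the scattered photon energy:
Initial wavelength: λ = hc/E = 23.2180 pm
Compton shift: Δλ = λ_C(1 - cos(167°)) = 4.7904 pm
Final wavelength: λ' = 23.2180 + 4.7904 = 28.0084 pm
Final photon energy: E' = hc/λ' = 44.2667 keV

Electron kinetic energy:
K_e = E - E' = 53.4000 - 44.2667 = 9.1333 keV

(Intermediate values are shown rounded; full precision is carried through to the final answer.)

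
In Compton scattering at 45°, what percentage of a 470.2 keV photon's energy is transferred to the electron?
0.2123 (or 21.23%)

Calculate initial and final photon energies:

Initial: E₀ = 470.2 keV → λ₀ = 2.6368 pm
Compton shift: Δλ = 0.7106 pm
Final wavelength: λ' = 3.3475 pm
Final energy: E' = 370.3797 keV

Fractional energy loss:
(E₀ - E')/E₀ = (470.2000 - 370.3797)/470.2000
= 99.8203/470.2000
= 0.2123
= 21.23%

(Intermediate values are shown rounded; full precision is carried through to the final answer.)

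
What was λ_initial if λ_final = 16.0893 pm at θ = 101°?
13.2000 pm

From λ' = λ + Δλ, we have λ = λ' - Δλ

First calculate the Compton shift:
Δλ = λ_C(1 - cos θ)
Δλ = 2.4263 × (1 - cos(101°))
Δλ = 2.4263 × 1.1908
Δλ = 2.8893 pm

Initial wavelength:
λ = λ' - Δλ
λ = 16.0893 - 2.8893
λ = 13.2000 pm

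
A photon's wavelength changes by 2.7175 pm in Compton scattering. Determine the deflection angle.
96.89°

From the Compton formula Δλ = λ_C(1 - cos θ), we can solve for θ:

cos θ = 1 - Δλ/λ_C

Given:
- Δλ = 2.7175 pm
- λ_C = h/(m_e·c) ≈ 2.42631024 pm

cos θ = 1 - 2.7175/2.42631024
cos θ = 1 - 1.120013
cos θ = -0.120013

θ = arccos(-0.120013)
θ = 96.89°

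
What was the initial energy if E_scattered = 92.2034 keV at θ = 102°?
117.9000 keV

Convert final energy to wavelength (hc ≈ 1239.842 keV·pm):
λ' = hc/E' = 1239.842 / 92.2034 = 13.4468 pm

Calculate the Compton shift:
Δλ = λ_C(1 - cos(102°))
Δλ = 2.4263 × (1 - cos(102°))
Δλ = 2.9308 pm

Initial wavelength:
λ = λ' - Δλ = 13.4468 - 2.9308 = 10.5160 pm

Initial energy:
E = hc/λ = 1239.842 / 10.5160 = 117.9000 keV

(Intermediate values are shown rounded; full precision is carried through to the final answer.)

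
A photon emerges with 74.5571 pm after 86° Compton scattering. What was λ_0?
72.3000 pm

From λ' = λ + Δλ, we have λ = λ' - Δλ

First calculate the Compton shift:
Δλ = λ_C(1 - cos θ)
Δλ = 2.4263 × (1 - cos(86°))
Δλ = 2.4263 × 0.9302
Δλ = 2.2571 pm

Initial wavelength:
λ = λ' - Δλ
λ = 74.5571 - 2.2571
λ = 72.3000 pm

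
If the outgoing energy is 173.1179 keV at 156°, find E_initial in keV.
492.1998 keV

Convert final energy to wavelength (hc ≈ 1239.842 keV·pm):
λ' = hc/E' = 1239.842 / 173.1179 = 7.1618 pm

Calculate the Compton shift:
Δλ = λ_C(1 - cos(156°))
Δλ = 2.4263 × (1 - cos(156°))
Δλ = 4.6429 pm

Initial wavelength:
λ = λ' - Δλ = 7.1618 - 4.6429 = 2.5190 pm

Initial energy:
E = hc/λ = 1239.842 / 2.5190 = 492.1998 keV

(Intermediate values are shown rounded; full precision is carried through to the final answer.)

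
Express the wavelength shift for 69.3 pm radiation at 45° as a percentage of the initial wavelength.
1.0255%

Calculate the Compton shift:
Δλ = λ_C(1 - cos(45°))
Δλ = 2.4263 × (1 - cos(45°))
Δλ = 2.4263 × 0.2929
Δλ = 0.7106 pm

Percentage change:
(Δλ/λ₀) × 100 = (0.7106/69.3) × 100
= 1.0255%

(Intermediate values are shown rounded; full precision is carried through to the final answer.)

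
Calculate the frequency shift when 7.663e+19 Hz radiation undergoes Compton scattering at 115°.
3.592e+19 Hz (decrease)

Convert frequency to wavelength (c = 299792458 m/s):
λ₀ = c/f₀ = 299792458/7.663e+19 = 3.9122075e-12 m = 3.9122 pm

Calculate Compton shift:
Δλ = λ_C(1 - cos(115°)) = 3.4517 pm

Final wavelength:
λ' = λ₀ + Δλ = 3.9122 + 3.4517 = 7.3639 pm

Final frequency:
f' = c/λ' = 299792458/7.3639207e-12 = 4.0710984e+19 Hz

Frequency shift (decrease):
Δf = f₀ - f' = 7.663e+19 - 4.0710984e+19 = 3.592e+19 Hz

(Intermediate values are shown rounded; full precision is carried through to the final answer.)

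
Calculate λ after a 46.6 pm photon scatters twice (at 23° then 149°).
51.2989 pm

Apply Compton shift twice:

First scattering at θ₁ = 23°:
Δλ₁ = λ_C(1 - cos(23°))
Δλ₁ = 2.4263 × 0.0795
Δλ₁ = 0.1929 pm

After first scattering:
λ₁ = 46.6 + 0.1929 = 46.7929 pm

Second scattering at θ₂ = 149°:
Δλ₂ = λ_C(1 - cos(149°))
Δλ₂ = 2.4263 × 1.8572
Δλ₂ = 4.5061 pm

Final wavelength:
λ₂ = 46.7929 + 4.5061 = 51.2989 pm

Total shift: Δλ_total = 0.1929 + 4.5061 = 4.6989 pm

(Intermediate values are shown rounded; full precision is carried through to the final answer.)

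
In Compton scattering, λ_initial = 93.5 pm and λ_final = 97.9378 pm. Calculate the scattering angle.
146.00°

First find the wavelength shift:
Δλ = λ' - λ = 97.9378 - 93.5 = 4.4378 pm

Using Δλ = λ_C(1 - cos θ), with λ_C = h/(m_e·c) ≈ 2.42631024 pm:
cos θ = 1 - Δλ/λ_C
cos θ = 1 - 4.4378/2.42631024
cos θ = -0.829032

θ = arccos(-0.829032)
θ = 146.00°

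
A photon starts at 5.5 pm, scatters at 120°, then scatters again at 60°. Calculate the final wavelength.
10.3526 pm

Apply Compton shift twice:

First scattering at θ₁ = 120°:
Δλ₁ = λ_C(1 - cos(120°))
Δλ₁ = 2.4263 × 1.5000
Δλ₁ = 3.6395 pm

After first scattering:
λ₁ = 5.5 + 3.6395 = 9.1395 pm

Second scattering at θ₂ = 60°:
Δλ₂ = λ_C(1 - cos(60°))
Δλ₂ = 2.4263 × 0.5000
Δλ₂ = 1.2132 pm

Final wavelength:
λ₂ = 9.1395 + 1.2132 = 10.3526 pm

Total shift: Δλ_total = 3.6395 + 1.2132 = 4.8526 pm

(Intermediate values are shown rounded; full precision is carried through to the final answer.)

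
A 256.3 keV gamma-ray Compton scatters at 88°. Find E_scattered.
172.7017 keV

First convert energy to wavelength:
λ = hc/E, with hc ≈ 1239.842 keV·pm (i.e. 1239.842 eV·nm)

For E = 256.3 keV = 256300 eV:
λ = 1239.842 keV·pm / 256.3 keV
λ = 4.8375 pm

Calculate the Compton shift:
Δλ = λ_C(1 - cos(88°)) = 2.4263 × 0.9651
Δλ = 2.3416 pm

Final wavelength:
λ' = 4.8375 + 2.3416 = 7.1791 pm

Final energy:
E' = hc/λ' = 1239.842 / 7.1791 = 172.7017 keV

(Intermediate values are shown rounded; full precision is carried through to the final answer.)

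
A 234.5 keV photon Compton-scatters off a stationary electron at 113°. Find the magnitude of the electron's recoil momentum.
1.7044e-22 kg·m/s

The electron is initially at rest, so by conservation of momentum:
p⃗_e = p⃗₀ − p⃗'  (incident photon momentum minus scattered photon momentum)

Photon momentum magnitudes (p = h/λ = E/c):
λ₀ = hc/E₀ = 5.2872 pm → p₀ = h/λ₀ = 1.2532e-22 kg·m/s
Δλ = λ_C(1 − cos 113°) = 3.3743 pm
λ' = 8.6615 pm → p' = h/λ' = 7.6500e-23 kg·m/s

The scattered photon makes angle θ = 113° with the incident direction, so by the law of cosines:
|p⃗_e|² = p₀² + p'² − 2p₀p'cos θ
|p⃗_e|² = (1.2532e-22)² + (7.6500e-23)² − 2·1.2532e-22·7.6500e-23·cos(113°)
|p⃗_e| = 1.7044e-22 kg·m/s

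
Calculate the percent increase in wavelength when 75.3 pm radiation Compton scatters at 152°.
6.0672%

Calculate the Compton shift:
Δλ = λ_C(1 - cos(152°))
Δλ = 2.4263 × (1 - cos(152°))
Δλ = 2.4263 × 1.8829
Δλ = 4.5686 pm

Percentage change:
(Δλ/λ₀) × 100 = (4.5686/75.3) × 100
= 6.0672%

(Intermediate values are shown rounded; full precision is carried through to the final answer.)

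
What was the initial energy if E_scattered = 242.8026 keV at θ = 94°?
493.8001 keV

Convert final energy to wavelength (hc ≈ 1239.842 keV·pm):
λ' = hc/E' = 1239.842 / 242.8026 = 5.1064 pm

Calculate the Compton shift:
Δλ = λ_C(1 - cos(94°))
Δλ = 2.4263 × (1 - cos(94°))
Δλ = 2.5956 pm

Initial wavelength:
λ = λ' - Δλ = 5.1064 - 2.5956 = 2.5108 pm

Initial energy:
E = hc/λ = 1239.842 / 2.5108 = 493.8001 keV

(Intermediate values are shown rounded; full precision is carried through to the final answer.)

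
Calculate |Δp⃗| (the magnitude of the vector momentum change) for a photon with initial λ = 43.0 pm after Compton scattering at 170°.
2.9156e-23 kg·m/s

Photon momentum magnitude is p = h/λ.

Initial momentum:
p₀ = h/λ = 6.6261e-34/4.3000e-11 = 1.5409e-23 kg·m/s

After scattering:
λ' = λ + Δλ = 43.0 + 4.8158 = 47.8158 pm
p' = h/λ' = 6.6261e-34/4.7816e-11 = 1.3858e-23 kg·m/s

Momentum is a vector; the scattered photon's direction makes angle θ = 170° with the incident direction. The magnitude of the vector change Δp⃗ = p⃗₀ − p⃗' is found from the law of cosines:
|Δp⃗|² = p₀² + p'² − 2p₀p'cos θ
|Δp⃗|² = (1.5409e-23)² + (1.3858e-23)² − 2·1.5409e-23·1.3858e-23·cos(170°)
|Δp⃗| = 2.9156e-23 kg·m/s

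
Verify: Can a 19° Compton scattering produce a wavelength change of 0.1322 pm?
Yes, consistent

Calculate the expected shift for θ = 19°:

Δλ_expected = λ_C(1 - cos(19°))
Δλ_expected = 2.4263 × (1 - cos(19°))
Δλ_expected = 2.4263 × 0.0545
Δλ_expected = 0.1322 pm

Given shift: 0.1322 pm
Expected shift: 0.1322 pm
Difference: 0.0000 pm

The values match. This is consistent with Compton scattering at the stated angle.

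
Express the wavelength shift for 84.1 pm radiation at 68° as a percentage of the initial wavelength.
1.8043%

Calculate the Compton shift:
Δλ = λ_C(1 - cos(68°))
Δλ = 2.4263 × (1 - cos(68°))
Δλ = 2.4263 × 0.6254
Δλ = 1.5174 pm

Percentage change:
(Δλ/λ₀) × 100 = (1.5174/84.1) × 100
= 1.8043%

(Intermediate values are shown rounded; full precision is carried through to the final answer.)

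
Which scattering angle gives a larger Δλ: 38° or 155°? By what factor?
155° produces the larger shift by a factor of 8.992

Calculate both shifts using Δλ = λ_C(1 - cos θ):

For θ₁ = 38°:
Δλ₁ = 2.4263 × (1 - cos(38°))
Δλ₁ = 2.4263 × 0.2120
Δλ₁ = 0.5144 pm

For θ₂ = 155°:
Δλ₂ = 2.4263 × (1 - cos(155°))
Δλ₂ = 2.4263 × 1.9063
Δλ₂ = 4.6253 pm

The 155° angle produces the larger shift.
Ratio: 4.6253/0.5144 = 8.992

(Intermediate values are shown rounded; full precision is carried through to the final answer.)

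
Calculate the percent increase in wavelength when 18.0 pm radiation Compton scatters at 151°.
25.2689%

Calculate the Compton shift:
Δλ = λ_C(1 - cos(151°))
Δλ = 2.4263 × (1 - cos(151°))
Δλ = 2.4263 × 1.8746
Δλ = 4.5484 pm

Percentage change:
(Δλ/λ₀) × 100 = (4.5484/18.0) × 100
= 25.2689%

(Intermediate values are shown rounded; full precision is carried through to the final answer.)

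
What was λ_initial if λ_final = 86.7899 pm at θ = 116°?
83.3000 pm

From λ' = λ + Δλ, we have λ = λ' - Δλ

First calculate the Compton shift:
Δλ = λ_C(1 - cos θ)
Δλ = 2.4263 × (1 - cos(116°))
Δλ = 2.4263 × 1.4384
Δλ = 3.4899 pm

Initial wavelength:
λ = λ' - Δλ
λ = 86.7899 - 3.4899
λ = 83.3000 pm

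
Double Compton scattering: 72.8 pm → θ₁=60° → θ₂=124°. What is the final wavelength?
77.7962 pm

Apply Compton shift twice:

First scattering at θ₁ = 60°:
Δλ₁ = λ_C(1 - cos(60°))
Δλ₁ = 2.4263 × 0.5000
Δλ₁ = 1.2132 pm

After first scattering:
λ₁ = 72.8 + 1.2132 = 74.0132 pm

Second scattering at θ₂ = 124°:
Δλ₂ = λ_C(1 - cos(124°))
Δλ₂ = 2.4263 × 1.5592
Δλ₂ = 3.7831 pm

Final wavelength:
λ₂ = 74.0132 + 3.7831 = 77.7962 pm

Total shift: Δλ_total = 1.2132 + 3.7831 = 4.9962 pm

(Intermediate values are shown rounded; full precision is carried through to the final answer.)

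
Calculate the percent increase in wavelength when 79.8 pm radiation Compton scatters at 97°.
3.4110%

Calculate the Compton shift:
Δλ = λ_C(1 - cos(97°))
Δλ = 2.4263 × (1 - cos(97°))
Δλ = 2.4263 × 1.1219
Δλ = 2.7220 pm

Percentage change:
(Δλ/λ₀) × 100 = (2.7220/79.8) × 100
= 3.4110%

(Intermediate values are shown rounded; full precision is carried through to the final answer.)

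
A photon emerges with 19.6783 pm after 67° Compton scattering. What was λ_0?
18.2000 pm

From λ' = λ + Δλ, we have λ = λ' - Δλ

First calculate the Compton shift:
Δλ = λ_C(1 - cos θ)
Δλ = 2.4263 × (1 - cos(67°))
Δλ = 2.4263 × 0.6093
Δλ = 1.4783 pm

Initial wavelength:
λ = λ' - Δλ
λ = 19.6783 - 1.4783
λ = 18.2000 pm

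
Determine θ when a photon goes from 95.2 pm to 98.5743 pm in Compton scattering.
113.00°

First find the wavelength shift:
Δλ = λ' - λ = 98.5743 - 95.2 = 3.3743 pm

Using Δλ = λ_C(1 - cos θ), with λ_C = h/(m_e·c) ≈ 2.42631024 pm:
cos θ = 1 - Δλ/λ_C
cos θ = 1 - 3.3743/2.42631024
cos θ = -0.390713

θ = arccos(-0.390713)
θ = 113.00°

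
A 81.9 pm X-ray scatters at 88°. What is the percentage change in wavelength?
2.8591%

Calculate the Compton shift:
Δλ = λ_C(1 - cos(88°))
Δλ = 2.4263 × (1 - cos(88°))
Δλ = 2.4263 × 0.9651
Δλ = 2.3416 pm

Percentage change:
(Δλ/λ₀) × 100 = (2.3416/81.9) × 100
= 2.8591%

(Intermediate values are shown rounded; full precision is carried through to the final answer.)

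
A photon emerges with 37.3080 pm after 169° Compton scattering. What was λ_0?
32.5000 pm

From λ' = λ + Δλ, we have λ = λ' - Δλ

First calculate the Compton shift:
Δλ = λ_C(1 - cos θ)
Δλ = 2.4263 × (1 - cos(169°))
Δλ = 2.4263 × 1.9816
Δλ = 4.8080 pm

Initial wavelength:
λ = λ' - Δλ
λ = 37.3080 - 4.8080
λ = 32.5000 pm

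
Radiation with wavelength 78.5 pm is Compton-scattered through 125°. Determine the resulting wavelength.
82.3180 pm

Using the Compton scattering formula:
λ' = λ + Δλ = λ + λ_C(1 - cos θ)

Given:
- Initial wavelength λ = 78.5 pm
- Scattering angle θ = 125°
- Compton wavelength λ_C ≈ 2.4263 pm

Calculate the shift:
Δλ = 2.4263 × (1 - cos(125°))
Δλ = 2.4263 × 1.5736
Δλ = 3.8180 pm

Final wavelength:
λ' = 78.5 + 3.8180 = 82.3180 pm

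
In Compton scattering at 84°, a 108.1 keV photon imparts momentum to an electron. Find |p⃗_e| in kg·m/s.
7.1485e-23 kg·m/s

The electron is initially at rest, so by conservation of momentum:
p⃗_e = p⃗₀ − p⃗'  (incident photon momentum minus scattered photon momentum)

Photon momentum magnitudes (p = h/λ = E/c):
λ₀ = hc/E₀ = 11.4694 pm → p₀ = h/λ₀ = 5.7772e-23 kg·m/s
Δλ = λ_C(1 − cos 84°) = 2.1727 pm
λ' = 13.6421 pm → p' = h/λ' = 4.8571e-23 kg·m/s

The scattered photon makes angle θ = 84° with the incident direction, so by the law of cosines:
|p⃗_e|² = p₀² + p'² − 2p₀p'cos θ
|p⃗_e|² = (5.7772e-23)² + (4.8571e-23)² − 2·5.7772e-23·4.8571e-23·cos(84°)
|p⃗_e| = 7.1485e-23 kg·m/s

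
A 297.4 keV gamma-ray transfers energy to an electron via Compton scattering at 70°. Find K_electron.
82.3513 keV

By energy conservation: K_e = E_initial - E_final

First find the scattered photon energy:
Initial wavelength: λ = hc/E = 4.1689 pm
Compton shift: Δλ = λ_C(1 - cos(70°)) = 1.5965 pm
Final wavelength: λ' = 4.1689 + 1.5965 = 5.7654 pm
Final photon energy: E' = hc/λ' = 215.0487 keV

Electron kinetic energy:
K_e = E - E' = 297.4000 - 215.0487 = 82.3513 keV

(Intermediate values are shown rounded; full precision is carried through to the final answer.)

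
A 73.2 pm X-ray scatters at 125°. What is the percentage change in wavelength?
5.2158%

Calculate the Compton shift:
Δλ = λ_C(1 - cos(125°))
Δλ = 2.4263 × (1 - cos(125°))
Δλ = 2.4263 × 1.5736
Δλ = 3.8180 pm

Percentage change:
(Δλ/λ₀) × 100 = (3.8180/73.2) × 100
= 5.2158%

(Intermediate values are shown rounded; full precision is carried through to the final answer.)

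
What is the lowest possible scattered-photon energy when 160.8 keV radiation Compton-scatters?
98.6893 keV (at θ = 180°)

The scattered photon has minimum energy when its wavelength is maximum, i.e., when the Compton shift Δλ = λ_C(1 − cos θ) is maximum. This occurs at θ = 180° (backscattering), giving Δλ_max = 2λ_C = 4.8526 pm.

Initial wavelength: λ₀ = hc/E₀ = 7.7105 pm
Maximum final wavelength: λ'_max = λ₀ + 2λ_C = 7.7105 + 4.8526 = 12.5631 pm
Minimum final energy: E'_min = hc/λ'_max = 98.6893 keV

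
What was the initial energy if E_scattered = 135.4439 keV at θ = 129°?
238.4000 keV

Convert final energy to wavelength (hc ≈ 1239.842 keV·pm):
λ' = hc/E' = 1239.842 / 135.4439 = 9.1539 pm

Calculate the Compton shift:
Δλ = λ_C(1 - cos(129°))
Δλ = 2.4263 × (1 - cos(129°))
Δλ = 3.9532 pm

Initial wavelength:
λ = λ' - Δλ = 9.1539 - 3.9532 = 5.2007 pm

Initial energy:
E = hc/λ = 1239.842 / 5.2007 = 238.4000 keV

(Intermediate values are shown rounded; full precision is carried through to the final answer.)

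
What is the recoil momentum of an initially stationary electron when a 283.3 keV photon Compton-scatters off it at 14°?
3.6685e-23 kg·m/s

The electron is initially at rest, so by conservation of momentum:
p⃗_e = p⃗₀ − p⃗'  (incident photon momentum minus scattered photon momentum)

Photon momentum magnitudes (p = h/λ = E/c):
λ₀ = hc/E₀ = 4.3764 pm → p₀ = h/λ₀ = 1.5140e-22 kg·m/s
Δλ = λ_C(1 − cos 14°) = 0.0721 pm
λ' = 4.4485 pm → p' = h/λ' = 1.4895e-22 kg·m/s

The scattered photon makes angle θ = 14° with the incident direction, so by the law of cosines:
|p⃗_e|² = p₀² + p'² − 2p₀p'cos θ
|p⃗_e|² = (1.5140e-22)² + (1.4895e-22)² − 2·1.5140e-22·1.4895e-22·cos(14°)
|p⃗_e| = 3.6685e-23 kg·m/s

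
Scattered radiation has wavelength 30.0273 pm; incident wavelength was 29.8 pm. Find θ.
25.00°

First find the wavelength shift:
Δλ = λ' - λ = 30.0273 - 29.8 = 0.2273 pm

Using Δλ = λ_C(1 - cos θ), with λ_C = h/(m_e·c) ≈ 2.42631024 pm:
cos θ = 1 - Δλ/λ_C
cos θ = 1 - 0.2273/2.42631024
cos θ = 0.906319

θ = arccos(0.906319)
θ = 25.00°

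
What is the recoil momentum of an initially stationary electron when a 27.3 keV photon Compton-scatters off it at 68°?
1.6058e-23 kg·m/s

The electron is initially at rest, so by conservation of momentum:
p⃗_e = p⃗₀ − p⃗'  (incident photon momentum minus scattered photon momentum)

Photon momentum magnitudes (p = h/λ = E/c):
λ₀ = hc/E₀ = 45.4155 pm → p₀ = h/λ₀ = 1.4590e-23 kg·m/s
Δλ = λ_C(1 − cos 68°) = 1.5174 pm
λ' = 46.9329 pm → p' = h/λ' = 1.4118e-23 kg·m/s

The scattered photon makes angle θ = 68° with the incident direction, so by the law of cosines:
|p⃗_e|² = p₀² + p'² − 2p₀p'cos θ
|p⃗_e|² = (1.4590e-23)² + (1.4118e-23)² − 2·1.4590e-23·1.4118e-23·cos(68°)
|p⃗_e| = 1.6058e-23 kg·m/s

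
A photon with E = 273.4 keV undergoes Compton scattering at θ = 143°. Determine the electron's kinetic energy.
134.0755 keV

By energy conservation: K_e = E_initial - E_final

First find the scattered photon energy:
Initial wavelength: λ = hc/E = 4.5349 pm
Compton shift: Δλ = λ_C(1 - cos(143°)) = 4.3640 pm
Final wavelength: λ' = 4.5349 + 4.3640 = 8.8989 pm
Final photon energy: E' = hc/λ' = 139.3245 keV

Electron kinetic energy:
K_e = E - E' = 273.4000 - 139.3245 = 134.0755 keV

(Intermediate values are shown rounded; full precision is carried through to the final answer.)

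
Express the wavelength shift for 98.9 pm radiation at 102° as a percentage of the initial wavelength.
2.9634%

Calculate the Compton shift:
Δλ = λ_C(1 - cos(102°))
Δλ = 2.4263 × (1 - cos(102°))
Δλ = 2.4263 × 1.2079
Δλ = 2.9308 pm

Percentage change:
(Δλ/λ₀) × 100 = (2.9308/98.9) × 100
= 2.9634%

(Intermediate values are shown rounded; full precision is carried through to the final answer.)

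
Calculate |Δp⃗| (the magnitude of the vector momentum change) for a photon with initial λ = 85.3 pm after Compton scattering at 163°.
1.4960e-23 kg·m/s

Photon momentum magnitude is p = h/λ.

Initial momentum:
p₀ = h/λ = 6.6261e-34/8.5300e-11 = 7.7680e-24 kg·m/s

After scattering:
λ' = λ + Δλ = 85.3 + 4.7466 = 90.0466 pm
p' = h/λ' = 6.6261e-34/9.0047e-11 = 7.3585e-24 kg·m/s

Momentum is a vector; the scattered photon's direction makes angle θ = 163° with the incident direction. The magnitude of the vector change Δp⃗ = p⃗₀ − p⃗' is found from the law of cosines:
|Δp⃗|² = p₀² + p'² − 2p₀p'cos θ
|Δp⃗|² = (7.7680e-24)² + (7.3585e-24)² − 2·7.7680e-24·7.3585e-24·cos(163°)
|Δp⃗| = 1.4960e-23 kg·m/s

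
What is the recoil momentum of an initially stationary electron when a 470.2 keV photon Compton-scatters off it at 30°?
1.2579e-22 kg·m/s

The electron is initially at rest, so by conservation of momentum:
p⃗_e = p⃗₀ − p⃗'  (incident photon momentum minus scattered photon momentum)

Photon momentum magnitudes (p = h/λ = E/c):
λ₀ = hc/E₀ = 2.6368 pm → p₀ = h/λ₀ = 2.5129e-22 kg·m/s
Δλ = λ_C(1 − cos 30°) = 0.3251 pm
λ' = 2.9619 pm → p' = h/λ' = 2.2371e-22 kg·m/s

The scattered photon makes angle θ = 30° with the incident direction, so by the law of cosines:
|p⃗_e|² = p₀² + p'² − 2p₀p'cos θ
|p⃗_e|² = (2.5129e-22)² + (2.2371e-22)² − 2·2.5129e-22·2.2371e-22·cos(30°)
|p⃗_e| = 1.2579e-22 kg·m/s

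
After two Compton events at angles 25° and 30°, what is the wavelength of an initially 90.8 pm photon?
91.3524 pm

Apply Compton shift twice:

First scattering at θ₁ = 25°:
Δλ₁ = λ_C(1 - cos(25°))
Δλ₁ = 2.4263 × 0.0937
Δλ₁ = 0.2273 pm

After first scattering:
λ₁ = 90.8 + 0.2273 = 91.0273 pm

Second scattering at θ₂ = 30°:
Δλ₂ = λ_C(1 - cos(30°))
Δλ₂ = 2.4263 × 0.1340
Δλ₂ = 0.3251 pm

Final wavelength:
λ₂ = 91.0273 + 0.3251 = 91.3524 pm

Total shift: Δλ_total = 0.2273 + 0.3251 = 0.5524 pm

(Intermediate values are shown rounded; full precision is carried through to the final answer.)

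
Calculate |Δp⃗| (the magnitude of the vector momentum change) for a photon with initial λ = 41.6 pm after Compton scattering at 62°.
1.6166e-23 kg·m/s

Photon momentum magnitude is p = h/λ.

Initial momentum:
p₀ = h/λ = 6.6261e-34/4.1600e-11 = 1.5928e-23 kg·m/s

After scattering:
λ' = λ + Δλ = 41.6 + 1.2872 = 42.8872 pm
p' = h/λ' = 6.6261e-34/4.2887e-11 = 1.5450e-23 kg·m/s

Momentum is a vector; the scattered photon's direction makes angle θ = 62° with the incident direction. The magnitude of the vector change Δp⃗ = p⃗₀ − p⃗' is found from the law of cosines:
|Δp⃗|² = p₀² + p'² − 2p₀p'cos θ
|Δp⃗|² = (1.5928e-23)² + (1.5450e-23)² − 2·1.5928e-23·1.5450e-23·cos(62°)
|Δp⃗| = 1.6166e-23 kg·m/s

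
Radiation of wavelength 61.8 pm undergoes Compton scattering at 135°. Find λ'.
65.9420 pm

Using the Compton formula: λ' = λ + λ_C(1 − cos θ)

For θ = 135°, cos θ = -√2/2 (exact) ≈ -0.7071, so:
1 − cos 135° = 1 − (-√2/2) ≈ 1.7071

Δλ = λ_C × 1.7071 = 2.4263 × 1.7071 = 4.1420 pm

λ' = 61.8 + 4.1420 = 65.9420 pm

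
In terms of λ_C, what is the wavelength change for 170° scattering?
1.9848 λ_C

The Compton shift formula is:
Δλ = λ_C(1 - cos θ)

Dividing both sides by λ_C:
Δλ/λ_C = 1 - cos θ

For θ = 170°:
Δλ/λ_C = 1 - cos(170°)
Δλ/λ_C = 1 - -0.9848
Δλ/λ_C = 1.9848

This means the shift is 1.9848 × λ_C = 4.8158 pm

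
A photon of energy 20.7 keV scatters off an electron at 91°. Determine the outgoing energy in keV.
19.8806 keV

First convert energy to wavelength:
λ = hc/E, with hc ≈ 1239.842 keV·pm (i.e. 1239.842 eV·nm)

For E = 20.7 keV = 20700 eV:
λ = 1239.842 keV·pm / 20.7 keV
λ = 59.8957 pm

Calculate the Compton shift:
Δλ = λ_C(1 - cos(91°)) = 2.4263 × 1.0175
Δλ = 2.4687 pm

Final wavelength:
λ' = 59.8957 + 2.4687 = 62.3644 pm

Final energy:
E' = hc/λ' = 1239.842 / 62.3644 = 19.8806 keV

(Intermediate values are shown rounded; full precision is carried through to the final answer.)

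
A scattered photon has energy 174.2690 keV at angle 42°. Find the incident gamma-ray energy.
191.0000 keV

Convert final energy to wavelength (hc ≈ 1239.842 keV·pm):
λ' = hc/E' = 1239.842 / 174.2690 = 7.1145 pm

Calculate the Compton shift:
Δλ = λ_C(1 - cos(42°))
Δλ = 2.4263 × (1 - cos(42°))
Δλ = 0.6232 pm

Initial wavelength:
λ = λ' - Δλ = 7.1145 - 0.6232 = 6.4913 pm

Initial energy:
E = hc/λ = 1239.842 / 6.4913 = 191.0000 keV

(Intermediate values are shown rounded; full precision is carried through to the final answer.)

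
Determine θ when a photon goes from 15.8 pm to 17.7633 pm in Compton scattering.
79.00°

First find the wavelength shift:
Δλ = λ' - λ = 17.7633 - 15.8 = 1.9633 pm

Using Δλ = λ_C(1 - cos θ), with λ_C = h/(m_e·c) ≈ 2.42631024 pm:
cos θ = 1 - Δλ/λ_C
cos θ = 1 - 1.9633/2.42631024
cos θ = 0.190829

θ = arccos(0.190829)
θ = 79.00°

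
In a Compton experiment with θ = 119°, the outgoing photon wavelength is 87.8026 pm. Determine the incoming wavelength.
84.2000 pm

From λ' = λ + Δλ, we have λ = λ' - Δλ

First calculate the Compton shift:
Δλ = λ_C(1 - cos θ)
Δλ = 2.4263 × (1 - cos(119°))
Δλ = 2.4263 × 1.4848
Δλ = 3.6026 pm

Initial wavelength:
λ = λ' - Δλ
λ = 87.8026 - 3.6026
λ = 84.2000 pm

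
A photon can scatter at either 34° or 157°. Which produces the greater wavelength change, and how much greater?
157° produces the larger shift by a factor of 11.233

Calculate both shifts using Δλ = λ_C(1 - cos θ):

For θ₁ = 34°:
Δλ₁ = 2.4263 × (1 - cos(34°))
Δλ₁ = 2.4263 × 0.1710
Δλ₁ = 0.4148 pm

For θ₂ = 157°:
Δλ₂ = 2.4263 × (1 - cos(157°))
Δλ₂ = 2.4263 × 1.9205
Δλ₂ = 4.6597 pm

The 157° angle produces the larger shift.
Ratio: 4.6597/0.4148 = 11.233

(Intermediate values are shown rounded; full precision is carried through to the final answer.)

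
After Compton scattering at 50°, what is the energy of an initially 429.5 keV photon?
330.3234 keV

First convert energy to wavelength:
λ = hc/E, with hc ≈ 1239.842 keV·pm (i.e. 1239.842 eV·nm)

For E = 429.5 keV = 429500 eV:
λ = 1239.842 keV·pm / 429.5 keV
λ = 2.8867 pm

Calculate the Compton shift:
Δλ = λ_C(1 - cos(50°)) = 2.4263 × 0.3572
Δλ = 0.8667 pm

Final wavelength:
λ' = 2.8867 + 0.8667 = 3.7534 pm

Final energy:
E' = hc/λ' = 1239.842 / 3.7534 = 330.3234 keV

(Intermediate values are shown rounded; full precision is carried through to the final answer.)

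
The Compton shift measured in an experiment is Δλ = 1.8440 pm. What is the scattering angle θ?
76.11°

From the Compton formula Δλ = λ_C(1 - cos θ), we can solve for θ:

cos θ = 1 - Δλ/λ_C

Given:
- Δλ = 1.8440 pm
- λ_C = h/(m_e·c) ≈ 2.42631024 pm

cos θ = 1 - 1.8440/2.42631024
cos θ = 1 - 0.760002
cos θ = 0.239998

θ = arccos(0.239998)
θ = 76.11°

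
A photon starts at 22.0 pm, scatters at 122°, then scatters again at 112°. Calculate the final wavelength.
29.0473 pm

Apply Compton shift twice:

First scattering at θ₁ = 122°:
Δλ₁ = λ_C(1 - cos(122°))
Δλ₁ = 2.4263 × 1.5299
Δλ₁ = 3.7121 pm

After first scattering:
λ₁ = 22.0 + 3.7121 = 25.7121 pm

Second scattering at θ₂ = 112°:
Δλ₂ = λ_C(1 - cos(112°))
Δλ₂ = 2.4263 × 1.3746
Δλ₂ = 3.3352 pm

Final wavelength:
λ₂ = 25.7121 + 3.3352 = 29.0473 pm

Total shift: Δλ_total = 3.7121 + 3.3352 = 7.0473 pm

(Intermediate values are shown rounded; full precision is carried through to the final answer.)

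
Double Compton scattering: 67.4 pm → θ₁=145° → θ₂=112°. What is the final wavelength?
75.1490 pm

Apply Compton shift twice:

First scattering at θ₁ = 145°:
Δλ₁ = λ_C(1 - cos(145°))
Δλ₁ = 2.4263 × 1.8192
Δλ₁ = 4.4138 pm

After first scattering:
λ₁ = 67.4 + 4.4138 = 71.8138 pm

Second scattering at θ₂ = 112°:
Δλ₂ = λ_C(1 - cos(112°))
Δλ₂ = 2.4263 × 1.3746
Δλ₂ = 3.3352 pm

Final wavelength:
λ₂ = 71.8138 + 3.3352 = 75.1490 pm

Total shift: Δλ_total = 4.4138 + 3.3352 = 7.7490 pm

(Intermediate values are shown rounded; full precision is carried through to the final answer.)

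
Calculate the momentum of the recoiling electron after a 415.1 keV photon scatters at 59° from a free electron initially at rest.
1.9538e-22 kg·m/s

The electron is initially at rest, so by conservation of momentum:
p⃗_e = p⃗₀ − p⃗'  (incident photon momentum minus scattered photon momentum)

Photon momentum magnitudes (p = h/λ = E/c):
λ₀ = hc/E₀ = 2.9869 pm → p₀ = h/λ₀ = 2.2184e-22 kg·m/s
Δλ = λ_C(1 − cos 59°) = 1.1767 pm
λ' = 4.1635 pm → p' = h/λ' = 1.5915e-22 kg·m/s

The scattered photon makes angle θ = 59° with the incident direction, so by the law of cosines:
|p⃗_e|² = p₀² + p'² − 2p₀p'cos θ
|p⃗_e|² = (2.2184e-22)² + (1.5915e-22)² − 2·2.2184e-22·1.5915e-22·cos(59°)
|p⃗_e| = 1.9538e-22 kg·m/s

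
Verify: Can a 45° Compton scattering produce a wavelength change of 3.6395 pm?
No, inconsistent

Calculate the expected shift for θ = 45°:

Δλ_expected = λ_C(1 - cos(45°))
Δλ_expected = 2.4263 × (1 - cos(45°))
Δλ_expected = 2.4263 × 0.2929
Δλ_expected = 0.7106 pm

Given shift: 3.6395 pm
Expected shift: 0.7106 pm
Difference: 2.9288 pm

The values do not match. The given shift corresponds to θ ≈ 120.0°, not 45°.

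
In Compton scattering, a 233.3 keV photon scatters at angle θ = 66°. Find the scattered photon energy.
183.5767 keV

First convert energy to wavelength:
λ = hc/E, with hc ≈ 1239.842 keV·pm (i.e. 1239.842 eV·nm)

For E = 233.3 keV = 233300 eV:
λ = 1239.842 keV·pm / 233.3 keV
λ = 5.3144 pm

Calculate the Compton shift:
Δλ = λ_C(1 - cos(66°)) = 2.4263 × 0.5933
Δλ = 1.4394 pm

Final wavelength:
λ' = 5.3144 + 1.4394 = 6.7538 pm

Final energy:
E' = hc/λ' = 1239.842 / 6.7538 = 183.5767 keV

(Intermediate values are shown rounded; full precision is carried through to the final answer.)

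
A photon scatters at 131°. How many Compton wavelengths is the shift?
1.6561 λ_C

The Compton shift formula is:
Δλ = λ_C(1 - cos θ)

Dividing both sides by λ_C:
Δλ/λ_C = 1 - cos θ

For θ = 131°:
Δλ/λ_C = 1 - cos(131°)
Δλ/λ_C = 1 - -0.6561
Δλ/λ_C = 1.6561

This means the shift is 1.6561 × λ_C = 4.0181 pm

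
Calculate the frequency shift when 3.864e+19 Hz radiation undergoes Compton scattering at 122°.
1.250e+19 Hz (decrease)

Convert frequency to wavelength (c = 299792458 m/s):
λ₀ = c/f₀ = 299792458/3.864e+19 = 7.7586040e-12 m = 7.7586 pm

Calculate Compton shift:
Δλ = λ_C(1 - cos(122°)) = 3.7121 pm

Final wavelength:
λ' = λ₀ + Δλ = 7.7586 + 3.7121 = 11.4707 pm

Final frequency:
f' = c/λ' = 299792458/1.1470663e-11 = 2.6135583e+19 Hz

Frequency shift (decrease):
Δf = f₀ - f' = 3.864e+19 - 2.6135583e+19 = 1.250e+19 Hz

(Intermediate values are shown rounded; full precision is carried through to the final answer.)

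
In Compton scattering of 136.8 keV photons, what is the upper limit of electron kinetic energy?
47.7040 keV

Maximum energy transfer occurs at θ = 180° (backscattering).

Initial photon: E₀ = 136.8 keV → λ₀ = 9.0632 pm

Maximum Compton shift (at 180°):
Δλ_max = 2λ_C = 2 × 2.4263 = 4.8526 pm

Final wavelength:
λ' = 9.0632 + 4.8526 = 13.9158 pm

Minimum photon energy (maximum energy to electron):
E'_min = hc/λ' = 89.0960 keV

Maximum electron kinetic energy:
K_max = E₀ - E'_min = 136.8000 - 89.0960 = 47.7040 keV

(Intermediate values are shown rounded; full precision is carried through to the final answer.)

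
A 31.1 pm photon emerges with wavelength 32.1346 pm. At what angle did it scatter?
55.00°

First find the wavelength shift:
Δλ = λ' - λ = 32.1346 - 31.1 = 1.0346 pm

Using Δλ = λ_C(1 - cos θ), with λ_C = h/(m_e·c) ≈ 2.42631024 pm:
cos θ = 1 - Δλ/λ_C
cos θ = 1 - 1.0346/2.42631024
cos θ = 0.573591

θ = arccos(0.573591)
θ = 55.00°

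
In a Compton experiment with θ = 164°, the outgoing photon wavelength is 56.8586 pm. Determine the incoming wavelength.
52.1000 pm

From λ' = λ + Δλ, we have λ = λ' - Δλ

First calculate the Compton shift:
Δλ = λ_C(1 - cos θ)
Δλ = 2.4263 × (1 - cos(164°))
Δλ = 2.4263 × 1.9613
Δλ = 4.7586 pm

Initial wavelength:
λ = λ' - Δλ
λ = 56.8586 - 4.7586
λ = 52.1000 pm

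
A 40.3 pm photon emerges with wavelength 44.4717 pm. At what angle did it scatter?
136.00°

First find the wavelength shift:
Δλ = λ' - λ = 44.4717 - 40.3 = 4.1717 pm

Using Δλ = λ_C(1 - cos θ), with λ_C = h/(m_e·c) ≈ 2.42631024 pm:
cos θ = 1 - Δλ/λ_C
cos θ = 1 - 4.1717/2.42631024
cos θ = -0.719360

θ = arccos(-0.719360)
θ = 136.00°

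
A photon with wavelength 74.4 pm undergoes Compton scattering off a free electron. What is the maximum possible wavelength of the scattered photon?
79.2526 pm (at θ = 180°)

The Compton shift is Δλ = λ_C(1 − cos θ).

Since cos θ ranges from −1 to 1, the factor (1 − cos θ) ranges from 0 to 2; the maximum shift occurs at θ = 180° (backscattering):
Δλ_max = 2λ_C = 2 × 2.4263 pm = 4.8526 pm

Maximum scattered wavelength:
λ'_max = λ₀ + Δλ_max = 74.4 + 4.8526 = 79.2526 pm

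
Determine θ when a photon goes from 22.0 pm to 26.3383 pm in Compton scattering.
142.00°

First find the wavelength shift:
Δλ = λ' - λ = 26.3383 - 22.0 = 4.3383 pm

Using Δλ = λ_C(1 - cos θ), with λ_C = h/(m_e·c) ≈ 2.42631024 pm:
cos θ = 1 - Δλ/λ_C
cos θ = 1 - 4.3383/2.42631024
cos θ = -0.788024

θ = arccos(-0.788024)
θ = 142.00°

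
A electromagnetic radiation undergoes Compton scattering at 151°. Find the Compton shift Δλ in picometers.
4.5484 pm

Using the Compton scattering formula:
Δλ = λ_C(1 - cos θ)

where λ_C = h/(m_e·c) ≈ 2.4263 pm is the Compton wavelength of an electron.

For θ = 151°:
cos(151°) = -0.8746
1 - cos(151°) = 1.8746

Δλ = 2.4263 × 1.8746
Δλ = 4.5484 pm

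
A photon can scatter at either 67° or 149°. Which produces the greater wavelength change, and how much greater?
149° produces the larger shift by a factor of 3.048

Calculate both shifts using Δλ = λ_C(1 - cos θ):

For θ₁ = 67°:
Δλ₁ = 2.4263 × (1 - cos(67°))
Δλ₁ = 2.4263 × 0.6093
Δλ₁ = 1.4783 pm

For θ₂ = 149°:
Δλ₂ = 2.4263 × (1 - cos(149°))
Δλ₂ = 2.4263 × 1.8572
Δλ₂ = 4.5061 pm

The 149° angle produces the larger shift.
Ratio: 4.5061/1.4783 = 3.048

(Intermediate values are shown rounded; full precision is carried through to the final answer.)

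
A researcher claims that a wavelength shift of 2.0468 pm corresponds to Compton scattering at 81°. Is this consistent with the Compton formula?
Yes, consistent

Calculate the expected shift for θ = 81°:

Δλ_expected = λ_C(1 - cos(81°))
Δλ_expected = 2.4263 × (1 - cos(81°))
Δλ_expected = 2.4263 × 0.8436
Δλ_expected = 2.0468 pm

Given shift: 2.0468 pm
Expected shift: 2.0468 pm
Difference: 0.0000 pm

The values match. This is consistent with Compton scattering at the stated angle.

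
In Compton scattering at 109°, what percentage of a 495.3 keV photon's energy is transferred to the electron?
0.5623 (or 56.23%)

Calculate initial and final photon energies:

Initial: E₀ = 495.3 keV → λ₀ = 2.5032 pm
Compton shift: Δλ = 3.2162 pm
Final wavelength: λ' = 5.7195 pm
Final energy: E' = 216.7763 keV

Fractional energy loss:
(E₀ - E')/E₀ = (495.3000 - 216.7763)/495.3000
= 278.5237/495.3000
= 0.5623
= 56.23%

(Intermediate values are shown rounded; full precision is carried through to the final answer.)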